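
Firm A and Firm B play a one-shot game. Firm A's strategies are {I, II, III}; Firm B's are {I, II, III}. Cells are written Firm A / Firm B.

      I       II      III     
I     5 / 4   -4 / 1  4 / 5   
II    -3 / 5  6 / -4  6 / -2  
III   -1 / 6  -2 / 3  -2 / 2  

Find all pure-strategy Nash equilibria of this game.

Find each player's best response to every opponent strategy; NE are the intersections.
Firm A's best responses — vs I: I (payoff 5); vs II: II (payoff 6); vs III: II (payoff 6).
Firm B's best responses — vs I: III (payoff 5); vs II: I (payoff 5); vs III: I (payoff 6).
No cell has both players best-responding. For instance, Firm A's best reply to II is II, but against II Firm B prefers I over II.

No pure-strategy Nash equilibrium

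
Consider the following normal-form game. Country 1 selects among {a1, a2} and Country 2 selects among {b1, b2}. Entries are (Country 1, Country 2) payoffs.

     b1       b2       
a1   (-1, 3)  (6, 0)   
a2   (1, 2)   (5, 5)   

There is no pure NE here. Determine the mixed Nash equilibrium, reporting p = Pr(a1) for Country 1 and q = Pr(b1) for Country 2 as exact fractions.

p = 1/2, q = 1/3

Each player's mixing probability is pinned down by making the *other* player indifferent.
Country 2 indifferent between b1 and b2: p·3 + (1−p)·2 = p·0 + (1−p)·5 ⟹ 2 + 1p = 5 + (-5)p ⟹ p = 1/2.
Country 1 indifferent between a1 and a2: q·(-1) + (1−q)·6 = q·1 + (1−q)·5 ⟹ 6 + (-7)q = 5 + (-4)q ⟹ q = 1/3.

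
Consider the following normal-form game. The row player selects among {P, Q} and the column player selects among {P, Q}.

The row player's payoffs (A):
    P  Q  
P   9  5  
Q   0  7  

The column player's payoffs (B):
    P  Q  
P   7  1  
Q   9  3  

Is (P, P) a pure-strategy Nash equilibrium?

Holding the column player at P: the row player gets 9 from P, versus 0 from Q. No profitable deviation for the row player.
Holding the row player at P: the column player gets 7 from P, versus 1 from Q. No profitable deviation for the column player either.

Yes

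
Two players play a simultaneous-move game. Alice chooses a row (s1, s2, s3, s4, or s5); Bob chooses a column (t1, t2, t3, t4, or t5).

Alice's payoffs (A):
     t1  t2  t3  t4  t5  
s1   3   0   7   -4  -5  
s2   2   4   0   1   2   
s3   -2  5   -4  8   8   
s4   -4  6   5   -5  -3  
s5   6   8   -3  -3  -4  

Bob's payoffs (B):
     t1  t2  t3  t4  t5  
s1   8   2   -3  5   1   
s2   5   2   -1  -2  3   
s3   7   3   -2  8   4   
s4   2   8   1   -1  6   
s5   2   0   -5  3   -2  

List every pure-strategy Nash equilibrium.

(s3, t4)

Check mutual best responses: a cell is a NE iff neither player can gain by unilaterally deviating.
Alice's best responses — vs t1: s5 (payoff 6); vs t2: s5 (payoff 8); vs t3: s1 (payoff 7); vs t4: s3 (payoff 8); vs t5: s3 (payoff 8).
Bob's best responses — vs s1: t1 (payoff 8); vs s2: t1 (payoff 5); vs s3: t4 (payoff 8); vs s4: t2 (payoff 8); vs s5: t4 (payoff 3).
The only mutual best response is (s3, t4); neither player gains by switching there.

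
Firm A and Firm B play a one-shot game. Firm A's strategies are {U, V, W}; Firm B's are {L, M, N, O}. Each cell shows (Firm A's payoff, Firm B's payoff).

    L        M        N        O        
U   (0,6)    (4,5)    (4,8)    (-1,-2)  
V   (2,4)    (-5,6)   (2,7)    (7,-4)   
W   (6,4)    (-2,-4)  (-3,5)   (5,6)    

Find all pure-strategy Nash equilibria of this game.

(U, N)

Check mutual best responses: a cell is a NE iff neither player can gain by unilaterally deviating.
Firm A's best responses — vs L: W (payoff 6); vs M: U (payoff 4); vs N: U (payoff 4); vs O: V (payoff 7).
Firm B's best responses — vs U: N (payoff 8); vs V: N (payoff 7); vs W: O (payoff 6).
The only mutual best response is (U, N); neither player gains by switching there.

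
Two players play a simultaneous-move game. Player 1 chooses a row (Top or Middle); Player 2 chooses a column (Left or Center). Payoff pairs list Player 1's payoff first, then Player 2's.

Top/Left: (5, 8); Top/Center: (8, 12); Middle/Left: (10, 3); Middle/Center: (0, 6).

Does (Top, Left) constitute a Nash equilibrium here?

No

Holding Player 2 at Left: Player 1 gets 5 from Top but could get 10 by switching to Middle. Player 1 has a profitable deviation.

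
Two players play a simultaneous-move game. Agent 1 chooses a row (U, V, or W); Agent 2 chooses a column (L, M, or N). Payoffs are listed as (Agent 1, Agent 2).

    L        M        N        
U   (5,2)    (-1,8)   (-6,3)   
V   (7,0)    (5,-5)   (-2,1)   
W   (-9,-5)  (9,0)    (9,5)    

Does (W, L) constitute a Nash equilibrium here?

Holding Agent 2 at L: Agent 1 gets -9 from W but could get 7 by switching to V. Agent 1 has a profitable deviation.

No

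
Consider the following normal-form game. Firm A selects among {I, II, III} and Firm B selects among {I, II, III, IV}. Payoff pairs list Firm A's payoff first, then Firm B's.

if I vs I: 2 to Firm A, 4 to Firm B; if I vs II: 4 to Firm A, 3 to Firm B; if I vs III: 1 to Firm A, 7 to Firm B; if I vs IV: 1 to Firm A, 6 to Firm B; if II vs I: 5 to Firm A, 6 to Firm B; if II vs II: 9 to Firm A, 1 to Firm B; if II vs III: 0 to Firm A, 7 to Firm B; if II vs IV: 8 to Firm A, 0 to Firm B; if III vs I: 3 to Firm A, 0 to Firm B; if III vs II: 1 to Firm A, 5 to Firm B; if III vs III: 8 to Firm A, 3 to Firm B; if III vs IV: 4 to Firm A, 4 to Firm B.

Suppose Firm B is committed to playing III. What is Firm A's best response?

With Firm B fixed at III, Firm A's payoffs are: I → 1, II → 0, III → 8.
The maximum is 8, achieved by III.

III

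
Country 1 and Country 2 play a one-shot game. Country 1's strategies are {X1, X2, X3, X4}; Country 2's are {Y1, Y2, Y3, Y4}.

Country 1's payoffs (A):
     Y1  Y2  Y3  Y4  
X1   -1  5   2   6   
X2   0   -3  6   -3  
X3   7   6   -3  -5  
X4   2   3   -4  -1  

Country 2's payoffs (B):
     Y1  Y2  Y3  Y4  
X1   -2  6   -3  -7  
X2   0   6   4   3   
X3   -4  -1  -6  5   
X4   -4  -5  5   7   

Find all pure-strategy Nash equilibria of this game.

No pure-strategy Nash equilibrium

Find each player's best response to every opponent strategy; NE are the intersections.
Country 1's best responses — vs Y1: X3 (payoff 7); vs Y2: X3 (payoff 6); vs Y3: X2 (payoff 6); vs Y4: X1 (payoff 6).
Country 2's best responses — vs X1: Y2 (payoff 6); vs X2: Y2 (payoff 6); vs X3: Y4 (payoff 5); vs X4: Y4 (payoff 7).
No cell has both players best-responding. For instance, Country 1's best reply to Y3 is X2, but against X2 Country 2 prefers Y2 over Y3.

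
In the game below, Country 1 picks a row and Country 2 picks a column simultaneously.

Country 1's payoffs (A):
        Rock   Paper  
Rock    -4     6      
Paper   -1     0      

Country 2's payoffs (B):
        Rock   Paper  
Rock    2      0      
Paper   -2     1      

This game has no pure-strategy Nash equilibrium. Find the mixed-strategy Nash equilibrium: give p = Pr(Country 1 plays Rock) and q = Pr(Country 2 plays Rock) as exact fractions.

p = 3/5, q = 2/3

Each player's mixing probability is pinned down by making the *other* player indifferent.
Country 2 indifferent between Rock and Paper: p·2 + (1−p)·(-2) = p·0 + (1−p)·1 ⟹ (-2) + 4p = 1 + (-1)p ⟹ p = 3/5.
Country 1 indifferent between Rock and Paper: q·(-4) + (1−q)·6 = q·(-1) + (1−q)·0 ⟹ 6 + (-10)q = 0 + (-1)q ⟹ q = 2/3.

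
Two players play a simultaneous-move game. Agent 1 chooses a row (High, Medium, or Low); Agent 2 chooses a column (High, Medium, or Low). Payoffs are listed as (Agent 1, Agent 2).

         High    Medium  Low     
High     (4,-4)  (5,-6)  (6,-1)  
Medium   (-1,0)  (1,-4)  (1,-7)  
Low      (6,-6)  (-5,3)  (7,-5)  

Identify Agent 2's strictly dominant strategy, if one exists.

Check whether one of Agent 2's strategies beats all alternatives regardless of what the opponent does.
High is not dominant: against High, Low gives -1 > -4.
Medium is not dominant: against High, High gives -4 > -6.
Low is not dominant: against Medium, High gives 0 > -7.
No single strategy is best against every opponent action.

None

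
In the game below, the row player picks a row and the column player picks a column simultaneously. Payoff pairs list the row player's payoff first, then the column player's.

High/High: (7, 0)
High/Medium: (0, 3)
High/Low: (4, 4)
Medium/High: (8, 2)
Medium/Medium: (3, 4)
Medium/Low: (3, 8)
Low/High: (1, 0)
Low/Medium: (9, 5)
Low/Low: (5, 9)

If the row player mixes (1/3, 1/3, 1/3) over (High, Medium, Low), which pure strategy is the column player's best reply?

Compute the column player's expected payoff from each pure strategy against the given mix.
High: (1/3)·0 + (1/3)·2 + (1/3)·0 = 2/3
Medium: (1/3)·3 + (1/3)·4 + (1/3)·5 = 4
Low: (1/3)·4 + (1/3)·8 + (1/3)·9 = 7
Highest expected payoff is 7, from Low.

Low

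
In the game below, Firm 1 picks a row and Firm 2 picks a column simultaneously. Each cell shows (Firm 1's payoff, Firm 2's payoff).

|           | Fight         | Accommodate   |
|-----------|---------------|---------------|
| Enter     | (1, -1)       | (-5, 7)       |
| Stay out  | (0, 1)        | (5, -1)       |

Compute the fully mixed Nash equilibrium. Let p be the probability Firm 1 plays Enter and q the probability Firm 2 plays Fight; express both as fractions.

In a mixed NE each player is indifferent between their pure strategies, so the opponent's mix sets the indifference.
Firm 2 indifferent between Fight and Accommodate: p·(-1) + (1−p)·1 = p·7 + (1−p)·(-1) ⟹ 1 + (-2)p = (-1) + 8p ⟹ p = 1/5.
Firm 1 indifferent between Enter and Stay out: q·1 + (1−q)·(-5) = q·0 + (1−q)·5 ⟹ (-5) + 6q = 5 + (-5)q ⟹ q = 10/11.

p = 1/5, q = 10/11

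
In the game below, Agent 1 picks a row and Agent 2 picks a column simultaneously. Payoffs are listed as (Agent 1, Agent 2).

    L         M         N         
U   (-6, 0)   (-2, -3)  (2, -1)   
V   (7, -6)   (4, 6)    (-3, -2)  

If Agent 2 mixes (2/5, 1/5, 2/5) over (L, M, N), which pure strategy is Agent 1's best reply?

Agent 1's best reply maximizes expected payoff against the mix.
U: (2/5)·(-6) + (1/5)·(-2) + (2/5)·2 = -2
V: (2/5)·7 + (1/5)·4 + (2/5)·(-3) = 12/5
Highest expected payoff is 12/5, from V.

V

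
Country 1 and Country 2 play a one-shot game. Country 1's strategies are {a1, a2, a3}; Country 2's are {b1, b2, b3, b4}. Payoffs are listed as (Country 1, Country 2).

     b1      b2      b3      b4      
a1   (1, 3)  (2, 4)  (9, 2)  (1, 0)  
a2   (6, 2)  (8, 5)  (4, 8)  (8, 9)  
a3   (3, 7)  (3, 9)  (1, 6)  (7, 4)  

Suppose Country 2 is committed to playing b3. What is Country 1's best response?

a1

With Country 2 fixed at b3, Country 1's payoffs are: a1 → 9, a2 → 4, a3 → 1.
The maximum is 9, achieved by a1.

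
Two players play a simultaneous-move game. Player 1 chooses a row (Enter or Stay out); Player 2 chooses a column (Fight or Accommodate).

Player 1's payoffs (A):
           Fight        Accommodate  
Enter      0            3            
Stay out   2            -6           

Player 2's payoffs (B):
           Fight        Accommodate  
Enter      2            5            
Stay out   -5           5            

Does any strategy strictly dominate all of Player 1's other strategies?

None

Check whether one of Player 1's strategies beats all alternatives regardless of what the opponent does.
Enter is not dominant: against Fight, Stay out gives 2 > 0.
Stay out is not dominant: against Accommodate, Enter gives 3 > -6.
No single strategy is best against every opponent action.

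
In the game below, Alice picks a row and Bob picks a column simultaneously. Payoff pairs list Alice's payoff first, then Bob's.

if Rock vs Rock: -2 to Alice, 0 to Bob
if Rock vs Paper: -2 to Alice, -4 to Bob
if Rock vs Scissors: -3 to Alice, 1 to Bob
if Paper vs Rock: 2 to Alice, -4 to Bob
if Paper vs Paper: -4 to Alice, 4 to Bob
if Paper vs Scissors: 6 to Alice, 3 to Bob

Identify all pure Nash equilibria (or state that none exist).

Check mutual best responses: a cell is a NE iff neither player can gain by unilaterally deviating.
Alice's best responses — vs Rock: Paper (payoff 2); vs Paper: Rock (payoff -2); vs Scissors: Paper (payoff 6).
Bob's best responses — vs Rock: Scissors (payoff 1); vs Paper: Paper (payoff 4).
No cell has both players best-responding. For instance, Alice's best reply to Scissors is Paper, but against Paper Bob prefers Paper over Scissors.

There is no pure-strategy Nash equilibrium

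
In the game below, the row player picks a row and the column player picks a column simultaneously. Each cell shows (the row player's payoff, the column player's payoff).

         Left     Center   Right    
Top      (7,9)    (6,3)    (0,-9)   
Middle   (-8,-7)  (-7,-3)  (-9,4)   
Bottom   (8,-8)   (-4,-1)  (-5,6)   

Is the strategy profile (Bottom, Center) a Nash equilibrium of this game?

Holding the column player at Center: the row player gets -4 from Bottom but could get 6 by switching to Top. The row player has a profitable deviation.

No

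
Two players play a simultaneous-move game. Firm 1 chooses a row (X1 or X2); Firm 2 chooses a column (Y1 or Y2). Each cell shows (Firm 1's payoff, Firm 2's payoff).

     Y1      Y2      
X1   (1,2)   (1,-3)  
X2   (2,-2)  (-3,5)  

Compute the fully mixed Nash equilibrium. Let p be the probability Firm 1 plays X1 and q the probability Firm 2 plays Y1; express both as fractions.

p = 7/12, q = 4/5

Each player's mixing probability is pinned down by making the *other* player indifferent.
Firm 2 indifferent between Y1 and Y2: p·2 + (1−p)·(-2) = p·(-3) + (1−p)·5 ⟹ (-2) + 4p = 5 + (-8)p ⟹ p = 7/12.
Firm 1 indifferent between X1 and X2: q·1 + (1−q)·1 = q·2 + (1−q)·(-3) ⟹ 1 + 0q = (-3) + 5q ⟹ q = 4/5.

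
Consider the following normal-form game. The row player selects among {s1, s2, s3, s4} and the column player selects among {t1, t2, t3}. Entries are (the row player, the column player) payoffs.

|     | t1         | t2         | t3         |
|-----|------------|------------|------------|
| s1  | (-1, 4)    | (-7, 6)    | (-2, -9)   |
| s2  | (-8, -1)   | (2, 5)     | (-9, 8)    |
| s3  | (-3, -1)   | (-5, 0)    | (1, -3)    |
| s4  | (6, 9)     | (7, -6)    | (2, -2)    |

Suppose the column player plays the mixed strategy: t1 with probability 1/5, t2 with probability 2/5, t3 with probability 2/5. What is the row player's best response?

The row player's best reply maximizes expected payoff against the mix.
s1: (1/5)·(-1) + (2/5)·(-7) + (2/5)·(-2) = -19/5
s2: (1/5)·(-8) + (2/5)·2 + (2/5)·(-9) = -22/5
s3: (1/5)·(-3) + (2/5)·(-5) + (2/5)·1 = -11/5
s4: (1/5)·6 + (2/5)·7 + (2/5)·2 = 24/5
Highest expected payoff is 24/5, from s4.

s4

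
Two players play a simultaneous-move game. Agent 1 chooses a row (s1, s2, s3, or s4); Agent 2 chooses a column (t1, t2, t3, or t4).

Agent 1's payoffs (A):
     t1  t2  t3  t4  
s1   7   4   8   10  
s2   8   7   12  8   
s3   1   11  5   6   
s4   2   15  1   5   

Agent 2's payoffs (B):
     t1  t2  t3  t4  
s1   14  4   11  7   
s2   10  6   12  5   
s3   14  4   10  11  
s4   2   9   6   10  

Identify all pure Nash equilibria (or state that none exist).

(s2, t3)

Check mutual best responses: a cell is a NE iff neither player can gain by unilaterally deviating.
Agent 1's best responses — vs t1: s2 (payoff 8); vs t2: s4 (payoff 15); vs t3: s2 (payoff 12); vs t4: s1 (payoff 10).
Agent 2's best responses — vs s1: t1 (payoff 14); vs s2: t3 (payoff 12); vs s3: t1 (payoff 14); vs s4: t4 (payoff 10).
The only mutual best response is (s2, t3); neither player gains by switching there.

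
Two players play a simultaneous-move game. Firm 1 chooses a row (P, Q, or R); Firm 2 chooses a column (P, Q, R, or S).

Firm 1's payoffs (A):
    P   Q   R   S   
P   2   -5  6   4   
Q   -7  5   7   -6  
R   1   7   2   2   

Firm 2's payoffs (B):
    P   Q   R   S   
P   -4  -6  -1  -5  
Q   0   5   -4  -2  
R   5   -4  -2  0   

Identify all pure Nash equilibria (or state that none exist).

A profile is a Nash equilibrium when each player is best-responding to the other.
Firm 1's best responses — vs P: P (payoff 2); vs Q: R (payoff 7); vs R: Q (payoff 7); vs S: P (payoff 4).
Firm 2's best responses — vs P: R (payoff -1); vs Q: Q (payoff 5); vs R: P (payoff 5).
No cell has both players best-responding. For instance, Firm 1's best reply to S is P, but against P Firm 2 prefers R over S.

There is no pure-strategy Nash equilibrium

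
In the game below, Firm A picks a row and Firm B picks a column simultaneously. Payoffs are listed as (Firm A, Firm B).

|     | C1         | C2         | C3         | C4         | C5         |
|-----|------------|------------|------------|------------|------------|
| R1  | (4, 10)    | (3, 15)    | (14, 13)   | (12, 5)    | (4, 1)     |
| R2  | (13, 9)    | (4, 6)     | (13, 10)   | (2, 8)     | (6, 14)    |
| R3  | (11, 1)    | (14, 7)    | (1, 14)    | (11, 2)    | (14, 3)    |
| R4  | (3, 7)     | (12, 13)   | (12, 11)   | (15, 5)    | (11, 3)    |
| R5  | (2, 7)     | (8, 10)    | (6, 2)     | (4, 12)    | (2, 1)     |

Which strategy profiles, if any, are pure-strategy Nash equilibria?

A profile is a Nash equilibrium when each player is best-responding to the other.
Firm A's best responses — vs C1: R2 (payoff 13); vs C2: R3 (payoff 14); vs C3: R1 (payoff 14); vs C4: R4 (payoff 15); vs C5: R3 (payoff 14).
Firm B's best responses — vs R1: C2 (payoff 15); vs R2: C5 (payoff 14); vs R3: C3 (payoff 14); vs R4: C2 (payoff 13); vs R5: C4 (payoff 12).
No cell has both players best-responding. For instance, Firm A's best reply to C1 is R2, but against R2 Firm B prefers C5 over C1.

None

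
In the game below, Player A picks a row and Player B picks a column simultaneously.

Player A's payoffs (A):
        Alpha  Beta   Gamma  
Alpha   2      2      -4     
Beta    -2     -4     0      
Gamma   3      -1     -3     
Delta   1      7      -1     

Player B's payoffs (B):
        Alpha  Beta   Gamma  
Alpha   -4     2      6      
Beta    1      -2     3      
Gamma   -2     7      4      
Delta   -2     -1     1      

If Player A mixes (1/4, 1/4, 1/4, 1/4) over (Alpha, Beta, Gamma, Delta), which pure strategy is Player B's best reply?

Gamma

Player B's best reply maximizes expected payoff against the mix.
Alpha: (1/4)·(-4) + (1/4)·1 + (1/4)·(-2) + (1/4)·(-2) = -7/4
Beta: (1/4)·2 + (1/4)·(-2) + (1/4)·7 + (1/4)·(-1) = 3/2
Gamma: (1/4)·6 + (1/4)·3 + (1/4)·4 + (1/4)·1 = 7/2
Highest expected payoff is 7/2, from Gamma.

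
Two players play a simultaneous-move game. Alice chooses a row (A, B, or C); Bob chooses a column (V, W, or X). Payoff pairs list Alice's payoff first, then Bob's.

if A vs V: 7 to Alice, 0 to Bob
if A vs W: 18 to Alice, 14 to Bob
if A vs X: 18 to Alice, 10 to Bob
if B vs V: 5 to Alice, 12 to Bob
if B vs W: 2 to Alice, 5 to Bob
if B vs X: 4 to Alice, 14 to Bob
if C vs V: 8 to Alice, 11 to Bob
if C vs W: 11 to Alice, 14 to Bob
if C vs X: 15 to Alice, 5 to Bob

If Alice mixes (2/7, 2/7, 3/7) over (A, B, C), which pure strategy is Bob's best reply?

W

Compute Bob's expected payoff from each pure strategy against the given mix.
V: (2/7)·0 + (2/7)·12 + (3/7)·11 = 57/7
W: (2/7)·14 + (2/7)·5 + (3/7)·14 = 80/7
X: (2/7)·10 + (2/7)·14 + (3/7)·5 = 9
Highest expected payoff is 80/7, from W.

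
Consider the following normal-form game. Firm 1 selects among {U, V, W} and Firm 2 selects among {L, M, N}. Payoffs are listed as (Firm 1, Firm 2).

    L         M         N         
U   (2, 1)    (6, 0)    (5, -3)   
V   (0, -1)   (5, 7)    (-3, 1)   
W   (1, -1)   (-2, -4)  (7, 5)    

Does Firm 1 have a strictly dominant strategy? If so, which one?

Check whether one of Firm 1's strategies beats all alternatives regardless of what the opponent does.
U is not dominant: against N, W gives 7 > 5.
V is not dominant: against L, U gives 2 > 0.
W is not dominant: against L, U gives 2 > 1.
No single strategy is best against every opponent action.

No strictly dominant strategy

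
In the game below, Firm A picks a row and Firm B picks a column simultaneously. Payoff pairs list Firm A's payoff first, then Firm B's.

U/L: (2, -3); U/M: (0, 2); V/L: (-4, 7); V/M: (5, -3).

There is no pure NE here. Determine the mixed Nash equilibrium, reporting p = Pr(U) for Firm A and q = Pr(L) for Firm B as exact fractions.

In a mixed NE each player is indifferent between their pure strategies, so the opponent's mix sets the indifference.
Firm B indifferent between L and M: p·(-3) + (1−p)·7 = p·2 + (1−p)·(-3) ⟹ 7 + (-10)p = (-3) + 5p ⟹ p = 2/3.
Firm A indifferent between U and V: q·2 + (1−q)·0 = q·(-4) + (1−q)·5 ⟹ 0 + 2q = 5 + (-9)q ⟹ q = 5/11.

p = 2/3, q = 5/11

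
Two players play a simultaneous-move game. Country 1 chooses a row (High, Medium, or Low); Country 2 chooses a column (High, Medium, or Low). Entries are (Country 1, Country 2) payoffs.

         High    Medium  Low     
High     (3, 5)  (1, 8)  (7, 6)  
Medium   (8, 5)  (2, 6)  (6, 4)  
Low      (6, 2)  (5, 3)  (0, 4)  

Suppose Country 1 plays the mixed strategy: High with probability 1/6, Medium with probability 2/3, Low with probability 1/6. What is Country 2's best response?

Medium

Compute Country 2's expected payoff from each pure strategy against the given mix.
High: (1/6)·5 + (2/3)·5 + (1/6)·2 = 9/2
Medium: (1/6)·8 + (2/3)·6 + (1/6)·3 = 35/6
Low: (1/6)·6 + (2/3)·4 + (1/6)·4 = 13/3
Highest expected payoff is 35/6, from Medium.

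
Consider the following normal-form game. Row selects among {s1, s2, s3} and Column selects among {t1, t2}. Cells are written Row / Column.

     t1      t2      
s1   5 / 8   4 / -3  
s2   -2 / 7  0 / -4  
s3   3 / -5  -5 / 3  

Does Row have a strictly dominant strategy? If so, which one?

s1

Check whether one of Row's strategies beats all alternatives regardless of what the opponent does.
s1 strictly dominates: vs t1: 5 > each of {-2, 3}; vs t2: 4 > each of {0, -5}.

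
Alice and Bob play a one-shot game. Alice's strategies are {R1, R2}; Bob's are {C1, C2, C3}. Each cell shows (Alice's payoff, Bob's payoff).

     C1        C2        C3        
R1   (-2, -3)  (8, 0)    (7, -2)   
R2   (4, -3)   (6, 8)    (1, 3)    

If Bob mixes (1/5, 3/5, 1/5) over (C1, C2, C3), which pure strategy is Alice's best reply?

R1

Alice's best reply maximizes expected payoff against the mix.
R1: (1/5)·(-2) + (3/5)·8 + (1/5)·7 = 29/5
R2: (1/5)·4 + (3/5)·6 + (1/5)·1 = 23/5
Highest expected payoff is 29/5, from R1.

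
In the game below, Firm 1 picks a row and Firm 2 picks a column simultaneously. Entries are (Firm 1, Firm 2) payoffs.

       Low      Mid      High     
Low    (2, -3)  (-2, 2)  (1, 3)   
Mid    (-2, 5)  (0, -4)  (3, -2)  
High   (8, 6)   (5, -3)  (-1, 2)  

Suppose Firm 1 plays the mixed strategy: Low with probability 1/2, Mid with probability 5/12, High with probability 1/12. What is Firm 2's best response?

Low

Firm 2's best reply maximizes expected payoff against the mix.
Low: (1/2)·(-3) + (5/12)·5 + (1/12)·6 = 13/12
Mid: (1/2)·2 + (5/12)·(-4) + (1/12)·(-3) = -11/12
High: (1/2)·3 + (5/12)·(-2) + (1/12)·2 = 5/6
Highest expected payoff is 13/12, from Low.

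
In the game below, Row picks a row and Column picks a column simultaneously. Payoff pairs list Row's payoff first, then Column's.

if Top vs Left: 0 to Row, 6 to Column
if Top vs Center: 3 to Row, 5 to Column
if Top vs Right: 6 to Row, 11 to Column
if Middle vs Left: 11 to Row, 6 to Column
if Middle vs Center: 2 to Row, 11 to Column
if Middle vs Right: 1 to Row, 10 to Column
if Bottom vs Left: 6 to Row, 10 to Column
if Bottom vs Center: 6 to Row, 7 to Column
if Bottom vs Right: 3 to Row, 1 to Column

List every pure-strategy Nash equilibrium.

(Top, Right)

Find each player's best response to every opponent strategy; NE are the intersections.
Row's best responses — vs Left: Middle (payoff 11); vs Center: Bottom (payoff 6); vs Right: Top (payoff 6).
Column's best responses — vs Top: Right (payoff 11); vs Middle: Center (payoff 11); vs Bottom: Left (payoff 10).
The only mutual best response is (Top, Right); neither player gains by switching there.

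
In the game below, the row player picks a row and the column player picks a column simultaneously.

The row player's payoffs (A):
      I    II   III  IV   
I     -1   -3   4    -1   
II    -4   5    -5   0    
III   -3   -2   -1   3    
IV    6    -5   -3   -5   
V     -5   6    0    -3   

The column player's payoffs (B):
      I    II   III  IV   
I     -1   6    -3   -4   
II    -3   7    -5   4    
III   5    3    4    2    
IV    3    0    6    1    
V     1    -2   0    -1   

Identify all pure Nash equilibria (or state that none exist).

Check mutual best responses: a cell is a NE iff neither player can gain by unilaterally deviating.
The row player's best responses — vs I: IV (payoff 6); vs II: V (payoff 6); vs III: I (payoff 4); vs IV: III (payoff 3).
The column player's best responses — vs I: II (payoff 6); vs II: II (payoff 7); vs III: I (payoff 5); vs IV: III (payoff 6); vs V: I (payoff 1).
No cell has both players best-responding. For instance, the row player's best reply to IV is III, but against III the column player prefers I over IV.

There is no pure-strategy Nash equilibrium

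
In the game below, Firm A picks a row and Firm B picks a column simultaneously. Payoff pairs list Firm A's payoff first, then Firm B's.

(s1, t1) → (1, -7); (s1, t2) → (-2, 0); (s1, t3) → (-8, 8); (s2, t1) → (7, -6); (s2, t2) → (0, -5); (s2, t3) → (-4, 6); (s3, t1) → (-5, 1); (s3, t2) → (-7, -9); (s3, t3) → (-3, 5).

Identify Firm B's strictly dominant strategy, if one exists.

t3

Check whether one of Firm B's strategies beats all alternatives regardless of what the opponent does.
t3 strictly dominates: vs s1: 8 > each of {-7, 0}; vs s2: 6 > each of {-6, -5}; vs s3: 5 > each of {1, -9}.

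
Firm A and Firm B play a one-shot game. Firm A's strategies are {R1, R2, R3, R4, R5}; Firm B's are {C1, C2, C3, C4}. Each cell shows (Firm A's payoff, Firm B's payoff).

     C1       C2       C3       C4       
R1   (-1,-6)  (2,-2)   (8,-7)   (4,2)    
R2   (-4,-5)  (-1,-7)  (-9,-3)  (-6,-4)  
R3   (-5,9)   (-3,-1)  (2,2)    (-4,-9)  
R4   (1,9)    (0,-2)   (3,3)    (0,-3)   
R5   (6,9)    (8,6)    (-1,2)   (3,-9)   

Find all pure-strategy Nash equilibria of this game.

A profile is a Nash equilibrium when each player is best-responding to the other.
Firm A's best responses — vs C1: R5 (payoff 6); vs C2: R5 (payoff 8); vs C3: R1 (payoff 8); vs C4: R1 (payoff 4).
Firm B's best responses — vs R1: C4 (payoff 2); vs R2: C3 (payoff -3); vs R3: C1 (payoff 9); vs R4: C1 (payoff 9); vs R5: C1 (payoff 9).
Mutual best responses occur at (R1, C4) and (R5, C1); at each, neither player gains by switching.

(R1, C4) and (R5, C1)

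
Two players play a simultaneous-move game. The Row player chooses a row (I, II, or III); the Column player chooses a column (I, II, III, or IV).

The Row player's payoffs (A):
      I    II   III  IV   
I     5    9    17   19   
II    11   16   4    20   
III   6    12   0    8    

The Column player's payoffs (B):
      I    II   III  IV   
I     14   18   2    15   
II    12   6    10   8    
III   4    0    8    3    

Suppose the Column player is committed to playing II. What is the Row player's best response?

With the Column player fixed at II, the Row player's payoffs are: I → 9, II → 16, III → 12.
The maximum is 16, achieved by II.

II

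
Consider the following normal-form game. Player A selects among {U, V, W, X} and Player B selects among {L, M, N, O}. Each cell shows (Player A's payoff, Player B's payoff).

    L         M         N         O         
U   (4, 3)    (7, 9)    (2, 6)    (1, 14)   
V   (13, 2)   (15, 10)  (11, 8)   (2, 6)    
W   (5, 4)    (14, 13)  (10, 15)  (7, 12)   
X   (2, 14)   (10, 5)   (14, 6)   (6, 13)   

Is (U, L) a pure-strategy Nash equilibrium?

No

Holding Player B at L: Player A gets 4 from U but could get 13 by switching to V. Player A has a profitable deviation.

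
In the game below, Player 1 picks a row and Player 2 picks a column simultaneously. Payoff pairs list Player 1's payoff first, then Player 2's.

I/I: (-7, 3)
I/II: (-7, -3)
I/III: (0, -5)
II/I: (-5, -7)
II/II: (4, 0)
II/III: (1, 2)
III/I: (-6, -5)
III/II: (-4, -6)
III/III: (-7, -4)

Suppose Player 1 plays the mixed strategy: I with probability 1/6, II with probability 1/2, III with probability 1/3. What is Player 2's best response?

Player 2's best reply maximizes expected payoff against the mix.
I: (1/6)·3 + (1/2)·(-7) + (1/3)·(-5) = -14/3
II: (1/6)·(-3) + (1/2)·0 + (1/3)·(-6) = -5/2
III: (1/6)·(-5) + (1/2)·2 + (1/3)·(-4) = -7/6
Highest expected payoff is -7/6, from III.

III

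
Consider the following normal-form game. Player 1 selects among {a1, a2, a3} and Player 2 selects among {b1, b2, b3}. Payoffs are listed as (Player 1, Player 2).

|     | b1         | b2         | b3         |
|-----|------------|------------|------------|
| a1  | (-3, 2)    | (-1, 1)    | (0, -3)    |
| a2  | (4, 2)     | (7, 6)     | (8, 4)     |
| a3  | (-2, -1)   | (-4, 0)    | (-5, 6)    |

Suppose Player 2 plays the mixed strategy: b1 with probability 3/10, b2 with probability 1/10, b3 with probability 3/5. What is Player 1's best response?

Compute Player 1's expected payoff from each pure strategy against the given mix.
a1: (3/10)·(-3) + (1/10)·(-1) + (3/5)·0 = -1
a2: (3/10)·4 + (1/10)·7 + (3/5)·8 = 67/10
a3: (3/10)·(-2) + (1/10)·(-4) + (3/5)·(-5) = -4
Highest expected payoff is 67/10, from a2.

a2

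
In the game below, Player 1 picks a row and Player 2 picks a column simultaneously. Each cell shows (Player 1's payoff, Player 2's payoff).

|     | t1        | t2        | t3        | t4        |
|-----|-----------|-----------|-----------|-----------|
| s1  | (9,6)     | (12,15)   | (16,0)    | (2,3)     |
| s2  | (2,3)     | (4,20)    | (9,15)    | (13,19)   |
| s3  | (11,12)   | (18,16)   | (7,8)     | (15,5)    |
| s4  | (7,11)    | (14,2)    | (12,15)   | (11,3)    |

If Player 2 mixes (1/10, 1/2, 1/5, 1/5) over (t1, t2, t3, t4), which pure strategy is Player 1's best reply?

s3

Player 1's best reply maximizes expected payoff against the mix.
s1: (1/10)·9 + (1/2)·12 + (1/5)·16 + (1/5)·2 = 21/2
s2: (1/10)·2 + (1/2)·4 + (1/5)·9 + (1/5)·13 = 33/5
s3: (1/10)·11 + (1/2)·18 + (1/5)·7 + (1/5)·15 = 29/2
s4: (1/10)·7 + (1/2)·14 + (1/5)·12 + (1/5)·11 = 123/10
Highest expected payoff is 29/2, from s3.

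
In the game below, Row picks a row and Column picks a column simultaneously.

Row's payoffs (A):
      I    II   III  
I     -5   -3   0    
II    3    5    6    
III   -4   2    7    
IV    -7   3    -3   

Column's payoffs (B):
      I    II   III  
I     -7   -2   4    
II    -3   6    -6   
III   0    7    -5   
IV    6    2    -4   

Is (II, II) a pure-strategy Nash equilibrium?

Yes

Holding Column at II: Row gets 5 from II, versus -3 from I, 2 from III, 3 from IV. No profitable deviation for Row.
Holding Row at II: Column gets 6 from II, versus -3 from I, -6 from III. No profitable deviation for Column either.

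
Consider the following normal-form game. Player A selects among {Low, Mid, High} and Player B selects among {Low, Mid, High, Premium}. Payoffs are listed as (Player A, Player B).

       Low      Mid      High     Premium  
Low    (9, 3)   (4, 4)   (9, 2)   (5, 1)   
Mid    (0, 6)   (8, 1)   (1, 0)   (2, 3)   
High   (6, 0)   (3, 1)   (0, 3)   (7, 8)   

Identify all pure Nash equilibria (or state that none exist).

Check mutual best responses: a cell is a NE iff neither player can gain by unilaterally deviating.
Player A's best responses — vs Low: Low (payoff 9); vs Mid: Mid (payoff 8); vs High: Low (payoff 9); vs Premium: High (payoff 7).
Player B's best responses — vs Low: Mid (payoff 4); vs Mid: Low (payoff 6); vs High: Premium (payoff 8).
The only mutual best response is (High, Premium); neither player gains by switching there.

(High, Premium)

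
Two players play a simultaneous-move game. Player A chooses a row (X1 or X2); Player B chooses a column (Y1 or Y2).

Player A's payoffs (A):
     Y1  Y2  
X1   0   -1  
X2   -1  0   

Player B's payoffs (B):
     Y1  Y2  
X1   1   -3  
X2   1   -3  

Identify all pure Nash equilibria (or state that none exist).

Find each player's best response to every opponent strategy; NE are the intersections.
Player A's best responses — vs Y1: X1 (payoff 0); vs Y2: X2 (payoff 0).
Player B's best responses — vs X1: Y1 (payoff 1); vs X2: Y1 (payoff 1).
The only mutual best response is (X1, Y1); neither player gains by switching there.

(X1, Y1)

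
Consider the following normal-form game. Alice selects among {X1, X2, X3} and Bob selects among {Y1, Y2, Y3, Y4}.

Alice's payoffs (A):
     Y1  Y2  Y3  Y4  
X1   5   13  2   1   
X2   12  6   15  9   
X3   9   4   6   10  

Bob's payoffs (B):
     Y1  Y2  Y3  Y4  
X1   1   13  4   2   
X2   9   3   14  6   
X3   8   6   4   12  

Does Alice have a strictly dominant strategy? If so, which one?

Check whether one of Alice's strategies beats all alternatives regardless of what the opponent does.
X1 is not dominant: against Y1, X2 gives 12 > 5.
X2 is not dominant: against Y2, X1 gives 13 > 6.
X3 is not dominant: against Y1, X2 gives 12 > 9.
No single strategy is best against every opponent action.

None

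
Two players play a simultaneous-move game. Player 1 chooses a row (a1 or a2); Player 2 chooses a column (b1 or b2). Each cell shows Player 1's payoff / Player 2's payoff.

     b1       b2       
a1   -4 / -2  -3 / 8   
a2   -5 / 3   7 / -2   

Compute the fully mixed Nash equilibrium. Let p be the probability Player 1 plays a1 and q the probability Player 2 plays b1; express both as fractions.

In a mixed NE each player is indifferent between their pure strategies, so the opponent's mix sets the indifference.
Player 2 indifferent between b1 and b2: p·(-2) + (1−p)·3 = p·8 + (1−p)·(-2) ⟹ 3 + (-5)p = (-2) + 10p ⟹ p = 1/3.
Player 1 indifferent between a1 and a2: q·(-4) + (1−q)·(-3) = q·(-5) + (1−q)·7 ⟹ (-3) + (-1)q = 7 + (-12)q ⟹ q = 10/11.

p = 1/3, q = 10/11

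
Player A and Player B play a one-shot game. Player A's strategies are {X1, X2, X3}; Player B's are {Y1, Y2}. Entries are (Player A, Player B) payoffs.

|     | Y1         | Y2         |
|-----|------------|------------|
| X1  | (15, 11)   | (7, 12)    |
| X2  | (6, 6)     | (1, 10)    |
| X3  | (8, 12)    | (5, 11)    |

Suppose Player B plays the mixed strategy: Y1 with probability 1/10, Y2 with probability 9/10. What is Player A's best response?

Player A's best reply maximizes expected payoff against the mix.
X1: (1/10)·15 + (9/10)·7 = 39/5
X2: (1/10)·6 + (9/10)·1 = 3/2
X3: (1/10)·8 + (9/10)·5 = 53/10
Highest expected payoff is 39/5, from X1.

X1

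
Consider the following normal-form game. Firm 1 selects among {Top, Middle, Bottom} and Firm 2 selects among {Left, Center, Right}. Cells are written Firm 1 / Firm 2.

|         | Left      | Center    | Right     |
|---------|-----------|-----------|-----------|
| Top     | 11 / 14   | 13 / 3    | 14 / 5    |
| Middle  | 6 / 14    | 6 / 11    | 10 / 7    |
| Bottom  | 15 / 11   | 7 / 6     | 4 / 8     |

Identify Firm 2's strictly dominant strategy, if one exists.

A strategy is strictly dominant if it gives Firm 2 a strictly higher payoff than every other strategy, against every choice by the opponent.
Left strictly dominates: vs Top: 14 > each of {3, 5}; vs Middle: 14 > each of {11, 7}; vs Bottom: 11 > each of {6, 8}.

Left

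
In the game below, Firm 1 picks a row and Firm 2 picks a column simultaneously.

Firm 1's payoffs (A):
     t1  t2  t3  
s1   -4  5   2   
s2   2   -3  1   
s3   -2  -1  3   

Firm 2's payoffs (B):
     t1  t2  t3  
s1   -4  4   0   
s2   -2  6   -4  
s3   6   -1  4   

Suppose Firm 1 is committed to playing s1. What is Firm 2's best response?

With Firm 1 fixed at s1, Firm 2's payoffs are: t1 → -4, t2 → 4, t3 → 0.
The maximum is 4, achieved by t2.

t2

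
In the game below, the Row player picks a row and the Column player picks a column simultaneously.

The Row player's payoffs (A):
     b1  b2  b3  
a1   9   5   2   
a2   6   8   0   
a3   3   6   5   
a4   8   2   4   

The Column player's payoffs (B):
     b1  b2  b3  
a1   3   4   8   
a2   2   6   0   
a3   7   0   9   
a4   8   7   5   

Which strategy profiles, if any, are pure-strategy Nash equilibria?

Check mutual best responses: a cell is a NE iff neither player can gain by unilaterally deviating.
The Row player's best responses — vs b1: a1 (payoff 9); vs b2: a2 (payoff 8); vs b3: a3 (payoff 5).
The Column player's best responses — vs a1: b3 (payoff 8); vs a2: b2 (payoff 6); vs a3: b3 (payoff 9); vs a4: b1 (payoff 8).
Mutual best responses occur at (a2, b2) and (a3, b3); at each, neither player gains by switching.

(a2, b2) and (a3, b3)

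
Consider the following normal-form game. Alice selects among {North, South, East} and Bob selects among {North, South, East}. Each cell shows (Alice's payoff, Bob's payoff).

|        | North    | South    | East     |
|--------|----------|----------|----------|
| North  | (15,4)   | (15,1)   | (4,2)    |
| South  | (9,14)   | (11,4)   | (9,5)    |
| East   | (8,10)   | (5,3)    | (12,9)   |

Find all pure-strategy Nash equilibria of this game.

A profile is a Nash equilibrium when each player is best-responding to the other.
Alice's best responses — vs North: North (payoff 15); vs South: North (payoff 15); vs East: East (payoff 12).
Bob's best responses — vs North: North (payoff 4); vs South: North (payoff 14); vs East: North (payoff 10).
The only mutual best response is (North, North); neither player gains by switching there.

(North, North)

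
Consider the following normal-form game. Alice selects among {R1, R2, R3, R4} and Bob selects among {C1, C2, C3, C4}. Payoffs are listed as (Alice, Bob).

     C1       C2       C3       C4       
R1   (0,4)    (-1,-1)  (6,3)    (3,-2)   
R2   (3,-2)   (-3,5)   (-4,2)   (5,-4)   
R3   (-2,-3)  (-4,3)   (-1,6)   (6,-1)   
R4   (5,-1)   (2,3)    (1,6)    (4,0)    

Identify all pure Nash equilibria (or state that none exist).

Check mutual best responses: a cell is a NE iff neither player can gain by unilaterally deviating.
Alice's best responses — vs C1: R4 (payoff 5); vs C2: R4 (payoff 2); vs C3: R1 (payoff 6); vs C4: R3 (payoff 6).
Bob's best responses — vs R1: C1 (payoff 4); vs R2: C2 (payoff 5); vs R3: C3 (payoff 6); vs R4: C3 (payoff 6).
No cell has both players best-responding. For instance, Alice's best reply to C1 is R4, but against R4 Bob prefers C3 over C1.

None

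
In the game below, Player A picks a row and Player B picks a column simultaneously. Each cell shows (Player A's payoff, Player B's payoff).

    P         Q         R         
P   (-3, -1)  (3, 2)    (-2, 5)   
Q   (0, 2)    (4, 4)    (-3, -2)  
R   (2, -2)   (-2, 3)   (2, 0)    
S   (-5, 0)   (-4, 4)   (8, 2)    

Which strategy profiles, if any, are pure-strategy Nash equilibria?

(Q, Q)

Find each player's best response to every opponent strategy; NE are the intersections.
Player A's best responses — vs P: R (payoff 2); vs Q: Q (payoff 4); vs R: S (payoff 8).
Player B's best responses — vs P: R (payoff 5); vs Q: Q (payoff 4); vs R: Q (payoff 3); vs S: Q (payoff 4).
The only mutual best response is (Q, Q); neither player gains by switching there.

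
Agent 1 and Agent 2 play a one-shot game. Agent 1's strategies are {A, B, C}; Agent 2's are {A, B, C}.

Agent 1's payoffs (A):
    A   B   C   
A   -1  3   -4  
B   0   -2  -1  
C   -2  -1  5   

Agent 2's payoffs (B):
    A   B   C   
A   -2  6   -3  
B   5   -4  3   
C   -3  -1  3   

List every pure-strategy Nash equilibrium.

A profile is a Nash equilibrium when each player is best-responding to the other.
Agent 1's best responses — vs A: B (payoff 0); vs B: A (payoff 3); vs C: C (payoff 5).
Agent 2's best responses — vs A: B (payoff 6); vs B: A (payoff 5); vs C: C (payoff 3).
Mutual best responses occur at (A, B), (B, A), and (C, C); at each, neither player gains by switching.

(A, B), (B, A), and (C, C)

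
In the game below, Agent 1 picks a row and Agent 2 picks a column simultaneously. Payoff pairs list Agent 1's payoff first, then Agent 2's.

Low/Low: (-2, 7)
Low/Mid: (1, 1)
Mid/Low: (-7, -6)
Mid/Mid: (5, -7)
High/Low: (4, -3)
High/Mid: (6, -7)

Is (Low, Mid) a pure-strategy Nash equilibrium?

No

Holding Agent 2 at Mid: Agent 1 gets 1 from Low but could get 6 by switching to High. Agent 1 has a profitable deviation.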